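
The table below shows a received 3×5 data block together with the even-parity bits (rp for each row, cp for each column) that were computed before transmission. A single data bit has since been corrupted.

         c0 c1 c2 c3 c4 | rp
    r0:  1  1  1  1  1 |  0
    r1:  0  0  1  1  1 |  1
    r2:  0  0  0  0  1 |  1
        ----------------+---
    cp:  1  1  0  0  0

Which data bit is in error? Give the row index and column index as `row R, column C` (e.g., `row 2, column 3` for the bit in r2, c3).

row 0, column 4

Recompute each row's even parity and compare to rp:
  r0: data parity 1, sent rp 0 → mismatch
  r1: data parity 1, sent rp 1 → ok
  r2: data parity 1, sent rp 1 → ok
Recompute each column's even parity and compare to cp:
  c0: data parity 1, sent cp 1 → ok
  c1: data parity 1, sent cp 1 → ok
  c2: data parity 0, sent cp 0 → ok
  c3: data parity 0, sent cp 0 → ok
  c4: data parity 1, sent cp 0 → mismatch
Exactly one row (r0) and one column (c4) fail → the flipped bit is at their intersection.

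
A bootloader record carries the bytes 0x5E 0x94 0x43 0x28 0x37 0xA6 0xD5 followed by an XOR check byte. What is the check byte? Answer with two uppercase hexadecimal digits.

XOR the bytes together:
  start with 0x5E
  0x5E ⊕ 0x94 = 0xCA
  0xCA ⊕ 0x43 = 0x89
  0x89 ⊕ 0x28 = 0xA1
  0xA1 ⊕ 0x37 = 0x96
  0x96 ⊕ 0xA6 = 0x30
  0x30 ⊕ 0xD5 = 0xE5

E5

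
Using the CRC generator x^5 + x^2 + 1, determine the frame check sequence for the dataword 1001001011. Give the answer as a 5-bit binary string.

11000

Append 5 zeros: 100100101100000. Divide by 100101 (XOR where the leading bit is 1):
  pos 0: 100100 XOR 100101 = 000001
  pos 5: 110110 XOR 100101 = 010011
  pos 6: 100110 XOR 100101 = 000011
Remainder (last 5 bits) = 11000. This is the CRC / FCS.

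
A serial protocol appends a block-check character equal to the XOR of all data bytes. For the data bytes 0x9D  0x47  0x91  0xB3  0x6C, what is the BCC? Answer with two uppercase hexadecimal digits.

XOR the bytes together:
  start with 0x9D
  0x9D ⊕ 0x47 = 0xDA
  0xDA ⊕ 0x91 = 0x4B
  0x4B ⊕ 0xB3 = 0xF8
  0xF8 ⊕ 0x6C = 0x94

94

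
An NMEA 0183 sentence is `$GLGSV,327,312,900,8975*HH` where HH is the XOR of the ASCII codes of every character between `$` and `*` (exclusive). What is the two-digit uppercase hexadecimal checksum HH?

75

XOR the ASCII codes of the payload characters:
  'G' = 0x47 → acc = 0x47
  'L' = 0x4C → acc = 0x0B
  'G' = 0x47 → acc = 0x4C
  'S' = 0x53 → acc = 0x1F
  'V' = 0x56 → acc = 0x49
  ',' = 0x2C → acc = 0x65
  '3' = 0x33 → acc = 0x56
  '2' = 0x32 → acc = 0x64
  '7' = 0x37 → acc = 0x53
  ',' = 0x2C → acc = 0x7F
  '3' = 0x33 → acc = 0x4C
  '1' = 0x31 → acc = 0x7D
  '2' = 0x32 → acc = 0x4F
  ',' = 0x2C → acc = 0x63
  '9' = 0x39 → acc = 0x5A
  '0' = 0x30 → acc = 0x6A
  '0' = 0x30 → acc = 0x5A
  ',' = 0x2C → acc = 0x76
  '8' = 0x38 → acc = 0x4E
  '9' = 0x39 → acc = 0x77
  '7' = 0x37 → acc = 0x40
  '5' = 0x35 → acc = 0x75
Checksum = 0x75.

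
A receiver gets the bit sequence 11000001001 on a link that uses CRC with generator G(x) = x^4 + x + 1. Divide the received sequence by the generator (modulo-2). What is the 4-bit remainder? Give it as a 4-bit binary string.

0100

Modulo-2 division of 11000001001 by 10011:
  pos 0: 11000 XOR 10011 = 01011
  pos 1: 10110 XOR 10011 = 00101
  pos 3: 10101 XOR 10011 = 00110
  pos 5: 11000 XOR 10011 = 01011
  pos 6: 10111 XOR 10011 = 00100
Remainder = 0100 (nonzero — an error is detected).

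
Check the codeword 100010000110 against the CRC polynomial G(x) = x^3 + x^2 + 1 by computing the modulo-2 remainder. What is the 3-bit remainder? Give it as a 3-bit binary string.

Modulo-2 division of 100010000110 by 1101:
  pos 0: 1000 XOR 1101 = 0101
  pos 1: 1011 XOR 1101 = 0110
  pos 2: 1100 XOR 1101 = 0001
  pos 5: 1000 XOR 1101 = 0101
  pos 6: 1011 XOR 1101 = 0110
  pos 7: 1101 XOR 1101 = 0000
Remainder = 000 (zero — the frame passes the CRC check).

000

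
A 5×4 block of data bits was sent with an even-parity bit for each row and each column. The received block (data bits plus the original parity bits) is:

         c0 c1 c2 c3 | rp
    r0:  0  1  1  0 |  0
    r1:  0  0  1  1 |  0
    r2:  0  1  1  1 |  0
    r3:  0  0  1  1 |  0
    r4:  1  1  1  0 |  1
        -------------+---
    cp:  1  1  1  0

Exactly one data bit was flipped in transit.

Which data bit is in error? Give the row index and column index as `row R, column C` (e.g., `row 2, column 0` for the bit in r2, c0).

Recompute each row's even parity and compare to rp:
  r0: data parity 0, sent rp 0 → ok
  r1: data parity 0, sent rp 0 → ok
  r2: data parity 1, sent rp 0 → mismatch
  r3: data parity 0, sent rp 0 → ok
  r4: data parity 1, sent rp 1 → ok
Recompute each column's even parity and compare to cp:
  c0: data parity 1, sent cp 1 → ok
  c1: data parity 1, sent cp 1 → ok
  c2: data parity 1, sent cp 1 → ok
  c3: data parity 1, sent cp 0 → mismatch
Exactly one row (r2) and one column (c3) fail → the flipped bit is at their intersection.

row 2, column 3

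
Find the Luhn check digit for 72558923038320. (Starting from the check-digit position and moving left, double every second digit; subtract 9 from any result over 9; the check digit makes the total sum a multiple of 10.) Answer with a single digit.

Partial digits right→left: 0 2 3 8 3 0 3 2 9 8 5 5 2 7
Double every second digit counting from the check-digit position (so the 1st, 3rd, 5th, ... of the partial from the right).
  doubled (with −9 where >9): 0 6 6 6 9 1 4 → sum 32
  kept as-is: 2 8 0 2 8 5 7 → sum 32
Total = 32 + 32 = 64.
Check digit = (10 − (64 mod 10)) mod 10 = 6.

6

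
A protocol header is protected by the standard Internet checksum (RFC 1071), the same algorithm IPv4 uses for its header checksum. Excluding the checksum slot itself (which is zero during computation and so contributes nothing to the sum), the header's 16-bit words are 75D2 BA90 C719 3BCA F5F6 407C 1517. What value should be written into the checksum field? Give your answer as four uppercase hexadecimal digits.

812E

One's-complement addition (fold any carry out of bit 15 back into bit 0):
  0x75D2 + 0xBA90 = 0x13062 → wrap carry → 0x3063
  0x3063 + 0xC719 = 0x0F77C
  0xF77C + 0x3BCA = 0x13346 → wrap carry → 0x3347
  0x3347 + 0xF5F6 = 0x1293D → wrap carry → 0x293E
  0x293E + 0x407C = 0x069BA
  0x69BA + 0x1517 = 0x07ED1
One's-complement sum = 0x7ED1.
Checksum = ~0x7ED1 & 0xFFFF = 0x812E.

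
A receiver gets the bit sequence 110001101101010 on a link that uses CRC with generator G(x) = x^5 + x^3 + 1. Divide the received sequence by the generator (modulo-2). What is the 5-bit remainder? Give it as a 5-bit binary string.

00000

Modulo-2 division of 110001101101010 by 101001:
  pos 0: 110001 XOR 101001 = 011000
  pos 1: 110001 XOR 101001 = 011000
  pos 2: 110000 XOR 101001 = 011001
  pos 3: 110011 XOR 101001 = 011010
  pos 4: 110101 XOR 101001 = 011100
  pos 5: 111000 XOR 101001 = 010001
  pos 6: 100011 XOR 101001 = 001010
  pos 8: 101001 XOR 101001 = 000000
Remainder = 00000 (zero — the frame passes the CRC check).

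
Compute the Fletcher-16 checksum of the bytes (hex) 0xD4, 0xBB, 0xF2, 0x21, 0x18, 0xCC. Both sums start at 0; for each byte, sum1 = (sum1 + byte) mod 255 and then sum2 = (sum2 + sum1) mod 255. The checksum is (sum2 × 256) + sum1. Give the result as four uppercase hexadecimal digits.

D389

Running sums (mod 255):
  after byte 0 (0xD4): sum1=212, sum2=212
  after byte 1 (0xBB): sum1=144, sum2=101
  after byte 2 (0xF2): sum1=131, sum2=232
  after byte 3 (0x21): sum1=164, sum2=141
  after byte 4 (0x18): sum1=188, sum2=74
  after byte 5 (0xCC): sum1=137, sum2=211
Checksum = sum2·256 + sum1 = 211·256 + 137 = 54153 = 0xD389.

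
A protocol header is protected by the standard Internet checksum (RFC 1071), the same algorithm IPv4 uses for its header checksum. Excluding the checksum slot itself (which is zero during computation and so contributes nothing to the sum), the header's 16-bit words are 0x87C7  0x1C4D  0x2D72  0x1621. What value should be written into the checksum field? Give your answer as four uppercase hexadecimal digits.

1858

One's-complement addition (fold any carry out of bit 15 back into bit 0):
  0x87C7 + 0x1C4D = 0x0A414
  0xA414 + 0x2D72 = 0x0D186
  0xD186 + 0x1621 = 0x0E7A7
One's-complement sum = 0xE7A7.
Checksum = ~0xE7A7 & 0xFFFF = 0x1858.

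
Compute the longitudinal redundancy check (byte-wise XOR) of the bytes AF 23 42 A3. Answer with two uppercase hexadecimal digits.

XOR the bytes together:
  start with 0xAF
  0xAF ⊕ 0x23 = 0x8C
  0x8C ⊕ 0x42 = 0xCE
  0xCE ⊕ 0xA3 = 0x6D

6D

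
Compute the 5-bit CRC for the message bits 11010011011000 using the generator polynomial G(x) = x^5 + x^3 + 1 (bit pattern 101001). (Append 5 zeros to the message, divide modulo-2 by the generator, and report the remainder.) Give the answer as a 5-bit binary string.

10001

Append 5 zeros: 1101001101100000000. Divide by 101001 (XOR where the leading bit is 1):
  pos 0: 110100 XOR 101001 = 011101
  pos 1: 111011 XOR 101001 = 010010
  pos 2: 100101 XOR 101001 = 001100
  pos 4: 110001 XOR 101001 = 011000
  pos 5: 110001 XOR 101001 = 011000
  pos 6: 110000 XOR 101001 = 011001
  pos 7: 110010 XOR 101001 = 011011
  pos 8: 110110 XOR 101001 = 011111
  pos 9: 111110 XOR 101001 = 010111
  pos 10: 101110 XOR 101001 = 000111
  pos 13: 111000 XOR 101001 = 010001
Remainder (last 5 bits) = 10001. This is the CRC / FCS.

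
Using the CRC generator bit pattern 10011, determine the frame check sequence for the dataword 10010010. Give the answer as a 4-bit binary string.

1101

Append 4 zeros: 100100100000. Divide by 10011 (XOR where the leading bit is 1):
  pos 0: 10010 XOR 10011 = 00001
  pos 4: 10100 XOR 10011 = 00111
  pos 6: 11100 XOR 10011 = 01111
  pos 7: 11110 XOR 10011 = 01101
Remainder (last 4 bits) = 1101. This is the CRC / FCS.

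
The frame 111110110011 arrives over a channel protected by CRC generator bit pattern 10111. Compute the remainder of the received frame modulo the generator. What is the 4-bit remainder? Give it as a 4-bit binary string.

Modulo-2 division of 111110110011 by 10111:
  pos 0: 11111 XOR 10111 = 01000
  pos 1: 10000 XOR 10111 = 00111
  pos 3: 11111 XOR 10111 = 01000
  pos 4: 10000 XOR 10111 = 00111
  pos 6: 11101 XOR 10111 = 01010
  pos 7: 10101 XOR 10111 = 00010
Remainder = 0010 (nonzero — an error is detected).

0010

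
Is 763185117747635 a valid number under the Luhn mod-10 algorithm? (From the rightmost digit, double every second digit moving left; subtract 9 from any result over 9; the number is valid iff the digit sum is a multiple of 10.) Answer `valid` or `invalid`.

From the right, keep odd positions and double even positions (subtract 9 from any doubled value over 9):
  doubled (positions 2,4,...): 6 5 5 2 1 2 3 → sum 24
  kept (positions 1,3,...): 5 6 4 7 1 8 3 7 → sum 41
Total = 65.
65 mod 10 = 5, so the number is invalid.

invalid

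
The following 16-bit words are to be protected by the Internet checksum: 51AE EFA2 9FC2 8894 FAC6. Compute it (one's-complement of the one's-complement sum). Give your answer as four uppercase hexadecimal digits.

9B90

One's-complement addition (fold any carry out of bit 15 back into bit 0):
  0x51AE + 0xEFA2 = 0x14150 → wrap carry → 0x4151
  0x4151 + 0x9FC2 = 0x0E113
  0xE113 + 0x8894 = 0x169A7 → wrap carry → 0x69A8
  0x69A8 + 0xFAC6 = 0x1646E → wrap carry → 0x646F
One's-complement sum = 0x646F.
Checksum = ~0x646F & 0xFFFF = 0x9B90.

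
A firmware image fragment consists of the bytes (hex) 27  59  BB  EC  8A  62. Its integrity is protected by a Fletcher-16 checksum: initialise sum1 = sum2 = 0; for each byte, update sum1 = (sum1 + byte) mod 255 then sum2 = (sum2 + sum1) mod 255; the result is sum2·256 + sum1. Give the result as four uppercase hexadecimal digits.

D616

Running sums (mod 255):
  after byte 0 (27): sum1=39, sum2=39
  after byte 1 (59): sum1=128, sum2=167
  after byte 2 (BB): sum1=60, sum2=227
  after byte 3 (EC): sum1=41, sum2=13
  after byte 4 (8A): sum1=179, sum2=192
  after byte 5 (62): sum1=22, sum2=214
Checksum = sum2·256 + sum1 = 214·256 + 22 = 54806 = 0xD616.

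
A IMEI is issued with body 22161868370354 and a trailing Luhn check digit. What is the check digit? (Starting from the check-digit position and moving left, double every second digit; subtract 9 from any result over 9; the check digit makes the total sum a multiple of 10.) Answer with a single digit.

2

Partial digits right→left: 4 5 3 0 7 3 8 6 8 1 6 1 2 2
Double every second digit counting from the check-digit position (so the 1st, 3rd, 5th, ... of the partial from the right).
  doubled (with −9 where >9): 8 6 5 7 7 3 4 → sum 40
  kept as-is: 5 0 3 6 1 1 2 → sum 18
Total = 40 + 18 = 58.
Check digit = (10 − (58 mod 10)) mod 10 = 2.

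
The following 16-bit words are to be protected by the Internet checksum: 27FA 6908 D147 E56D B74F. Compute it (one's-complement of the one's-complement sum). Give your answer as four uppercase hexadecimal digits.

One's-complement addition (fold any carry out of bit 15 back into bit 0):
  0x27FA + 0x6908 = 0x09102
  0x9102 + 0xD147 = 0x16249 → wrap carry → 0x624A
  0x624A + 0xE56D = 0x147B7 → wrap carry → 0x47B8
  0x47B8 + 0xB74F = 0x0FF07
One's-complement sum = 0xFF07.
Checksum = ~0xFF07 & 0xFFFF = 0x00F8.

00F8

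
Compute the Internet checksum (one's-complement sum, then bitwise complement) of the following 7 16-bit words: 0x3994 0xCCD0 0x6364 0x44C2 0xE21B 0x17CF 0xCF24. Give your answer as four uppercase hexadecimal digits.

One's-complement addition (fold any carry out of bit 15 back into bit 0):
  0x3994 + 0xCCD0 = 0x10664 → wrap carry → 0x0665
  0x0665 + 0x6364 = 0x069C9
  0x69C9 + 0x44C2 = 0x0AE8B
  0xAE8B + 0xE21B = 0x190A6 → wrap carry → 0x90A7
  0x90A7 + 0x17CF = 0x0A876
  0xA876 + 0xCF24 = 0x1779A → wrap carry → 0x779B
One's-complement sum = 0x779B.
Checksum = ~0x779B & 0xFFFF = 0x8864.

8864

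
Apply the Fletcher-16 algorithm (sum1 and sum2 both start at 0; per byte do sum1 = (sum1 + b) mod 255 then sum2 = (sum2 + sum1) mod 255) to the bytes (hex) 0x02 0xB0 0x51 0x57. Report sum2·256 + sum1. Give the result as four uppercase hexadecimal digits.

145B

Running sums (mod 255):
  after byte 0 (0x02): sum1=2, sum2=2
  after byte 1 (0xB0): sum1=178, sum2=180
  after byte 2 (0x51): sum1=4, sum2=184
  after byte 3 (0x57): sum1=91, sum2=20
Checksum = sum2·256 + sum1 = 20·256 + 91 = 5211 = 0x145B.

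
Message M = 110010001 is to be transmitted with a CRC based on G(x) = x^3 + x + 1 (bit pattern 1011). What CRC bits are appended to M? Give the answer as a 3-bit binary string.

Append 3 zeros: 110010001000. Divide by 1011 (XOR where the leading bit is 1):
  pos 0: 1100 XOR 1011 = 0111
  pos 1: 1111 XOR 1011 = 0100
  pos 2: 1000 XOR 1011 = 0011
  pos 4: 1100 XOR 1011 = 0111
  pos 5: 1111 XOR 1011 = 0100
  pos 6: 1000 XOR 1011 = 0011
  pos 8: 1100 XOR 1011 = 0111
Remainder (last 3 bits) = 111. This is the CRC / FCS.

111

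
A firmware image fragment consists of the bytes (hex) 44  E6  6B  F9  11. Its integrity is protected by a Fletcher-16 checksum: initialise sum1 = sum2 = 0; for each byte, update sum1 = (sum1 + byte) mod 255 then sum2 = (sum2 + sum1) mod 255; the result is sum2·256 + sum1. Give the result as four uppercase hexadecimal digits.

38A1

Running sums (mod 255):
  after byte 0 (44): sum1=68, sum2=68
  after byte 1 (E6): sum1=43, sum2=111
  after byte 2 (6B): sum1=150, sum2=6
  after byte 3 (F9): sum1=144, sum2=150
  after byte 4 (11): sum1=161, sum2=56
Checksum = sum2·256 + sum1 = 56·256 + 161 = 14497 = 0x38A1.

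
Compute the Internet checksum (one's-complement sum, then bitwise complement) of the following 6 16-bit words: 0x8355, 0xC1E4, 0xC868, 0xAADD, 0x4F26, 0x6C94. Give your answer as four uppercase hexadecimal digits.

One's-complement addition (fold any carry out of bit 15 back into bit 0):
  0x8355 + 0xC1E4 = 0x14539 → wrap carry → 0x453A
  0x453A + 0xC868 = 0x10DA2 → wrap carry → 0x0DA3
  0x0DA3 + 0xAADD = 0x0B880
  0xB880 + 0x4F26 = 0x107A6 → wrap carry → 0x07A7
  0x07A7 + 0x6C94 = 0x0743B
One's-complement sum = 0x743B.
Checksum = ~0x743B & 0xFFFF = 0x8BC4.

8BC4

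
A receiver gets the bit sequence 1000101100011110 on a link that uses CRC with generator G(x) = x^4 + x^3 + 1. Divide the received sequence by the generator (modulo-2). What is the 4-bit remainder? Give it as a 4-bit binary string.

0000

Modulo-2 division of 1000101100011110 by 11001:
  pos 0: 10001 XOR 11001 = 01000
  pos 1: 10000 XOR 11001 = 01001
  pos 2: 10011 XOR 11001 = 01010
  pos 3: 10101 XOR 11001 = 01100
  pos 4: 11000 XOR 11001 = 00001
  pos 8: 10011 XOR 11001 = 01010
  pos 9: 10101 XOR 11001 = 01100
  pos 10: 11001 XOR 11001 = 00000
Remainder = 0000 (zero — the frame passes the CRC check).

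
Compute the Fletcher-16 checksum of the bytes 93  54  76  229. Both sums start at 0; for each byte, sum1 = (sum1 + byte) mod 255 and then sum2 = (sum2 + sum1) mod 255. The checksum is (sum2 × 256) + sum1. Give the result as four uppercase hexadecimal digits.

96C5

Running sums (mod 255):
  after byte 0 (93): sum1=93, sum2=93
  after byte 1 (54): sum1=147, sum2=240
  after byte 2 (76): sum1=223, sum2=208
  after byte 3 (229): sum1=197, sum2=150
Checksum = sum2·256 + sum1 = 150·256 + 197 = 38597 = 0x96C5.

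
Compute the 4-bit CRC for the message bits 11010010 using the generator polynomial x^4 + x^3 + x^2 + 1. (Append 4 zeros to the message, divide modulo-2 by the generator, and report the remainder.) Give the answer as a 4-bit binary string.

Append 4 zeros: 110100100000. Divide by 11101 (XOR where the leading bit is 1):
  pos 0: 11010 XOR 11101 = 00111
  pos 2: 11101 XOR 11101 = 00000
Remainder (last 4 bits) = 0000. This is the CRC / FCS.

0000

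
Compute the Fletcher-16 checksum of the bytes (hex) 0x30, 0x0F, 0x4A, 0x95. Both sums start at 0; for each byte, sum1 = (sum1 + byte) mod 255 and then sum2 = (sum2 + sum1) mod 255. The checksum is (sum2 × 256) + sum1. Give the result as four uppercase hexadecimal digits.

181F

Running sums (mod 255):
  after byte 0 (0x30): sum1=48, sum2=48
  after byte 1 (0x0F): sum1=63, sum2=111
  after byte 2 (0x4A): sum1=137, sum2=248
  after byte 3 (0x95): sum1=31, sum2=24
Checksum = sum2·256 + sum1 = 24·256 + 31 = 6175 = 0x181F.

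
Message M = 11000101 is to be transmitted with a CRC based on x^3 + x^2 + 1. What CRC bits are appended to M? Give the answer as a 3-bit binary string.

Append 3 zeros: 11000101000. Divide by 1101 (XOR where the leading bit is 1):
  pos 0: 1100 XOR 1101 = 0001
  pos 3: 1010 XOR 1101 = 0111
  pos 4: 1111 XOR 1101 = 0010
  pos 6: 1000 XOR 1101 = 0101
  pos 7: 1010 XOR 1101 = 0111
Remainder (last 3 bits) = 111. This is the CRC / FCS.

111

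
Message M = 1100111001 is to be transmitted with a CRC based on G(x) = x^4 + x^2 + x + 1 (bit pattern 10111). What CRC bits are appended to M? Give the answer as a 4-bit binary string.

Append 4 zeros: 11001110010000. Divide by 10111 (XOR where the leading bit is 1):
  pos 0: 11001 XOR 10111 = 01110
  pos 1: 11101 XOR 10111 = 01010
  pos 2: 10101 XOR 10111 = 00010
  pos 5: 10001 XOR 10111 = 00110
  pos 7: 11000 XOR 10111 = 01111
  pos 8: 11110 XOR 10111 = 01001
  pos 9: 10010 XOR 10111 = 00101
Remainder (last 4 bits) = 0101. This is the CRC / FCS.

0101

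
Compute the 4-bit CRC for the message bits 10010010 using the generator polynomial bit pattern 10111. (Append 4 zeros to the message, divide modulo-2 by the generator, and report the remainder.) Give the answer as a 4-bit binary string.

Append 4 zeros: 100100100000. Divide by 10111 (XOR where the leading bit is 1):
  pos 0: 10010 XOR 10111 = 00101
  pos 2: 10101 XOR 10111 = 00010
  pos 5: 10000 XOR 10111 = 00111
  pos 7: 11100 XOR 10111 = 01011
Remainder (last 4 bits) = 1011. This is the CRC / FCS.

1011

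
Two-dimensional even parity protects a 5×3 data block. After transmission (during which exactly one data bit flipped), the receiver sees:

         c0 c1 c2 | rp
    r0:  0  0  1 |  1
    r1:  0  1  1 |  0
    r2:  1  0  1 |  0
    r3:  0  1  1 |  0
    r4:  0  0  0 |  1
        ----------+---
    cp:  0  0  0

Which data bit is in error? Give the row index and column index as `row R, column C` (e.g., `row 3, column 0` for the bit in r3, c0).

row 4, column 0

Recompute each row's even parity and compare to rp:
  r0: data parity 1, sent rp 1 → ok
  r1: data parity 0, sent rp 0 → ok
  r2: data parity 0, sent rp 0 → ok
  r3: data parity 0, sent rp 0 → ok
  r4: data parity 0, sent rp 1 → mismatch
Recompute each column's even parity and compare to cp:
  c0: data parity 1, sent cp 0 → mismatch
  c1: data parity 0, sent cp 0 → ok
  c2: data parity 0, sent cp 0 → ok
Exactly one row (r4) and one column (c0) fail → the flipped bit is at their intersection.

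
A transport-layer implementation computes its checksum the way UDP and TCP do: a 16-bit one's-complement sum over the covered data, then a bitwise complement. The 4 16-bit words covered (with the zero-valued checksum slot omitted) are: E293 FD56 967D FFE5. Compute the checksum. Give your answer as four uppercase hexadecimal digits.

One's-complement addition (fold any carry out of bit 15 back into bit 0):
  0xE293 + 0xFD56 = 0x1DFE9 → wrap carry → 0xDFEA
  0xDFEA + 0x967D = 0x17667 → wrap carry → 0x7668
  0x7668 + 0xFFE5 = 0x1764D → wrap carry → 0x764E
One's-complement sum = 0x764E.
Checksum = ~0x764E & 0xFFFF = 0x89B1.

89B1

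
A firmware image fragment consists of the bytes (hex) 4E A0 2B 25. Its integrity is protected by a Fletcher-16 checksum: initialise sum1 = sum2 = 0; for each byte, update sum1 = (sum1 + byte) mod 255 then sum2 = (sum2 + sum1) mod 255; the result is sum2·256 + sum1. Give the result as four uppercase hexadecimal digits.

963F

Running sums (mod 255):
  after byte 0 (4E): sum1=78, sum2=78
  after byte 1 (A0): sum1=238, sum2=61
  after byte 2 (2B): sum1=26, sum2=87
  after byte 3 (25): sum1=63, sum2=150
Checksum = sum2·256 + sum1 = 150·256 + 63 = 38463 = 0x963F.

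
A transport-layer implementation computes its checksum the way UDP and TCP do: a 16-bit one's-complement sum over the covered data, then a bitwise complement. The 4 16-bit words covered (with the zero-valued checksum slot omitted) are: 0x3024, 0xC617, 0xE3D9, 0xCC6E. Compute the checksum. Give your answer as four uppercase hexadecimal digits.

597B

One's-complement addition (fold any carry out of bit 15 back into bit 0):
  0x3024 + 0xC617 = 0x0F63B
  0xF63B + 0xE3D9 = 0x1DA14 → wrap carry → 0xDA15
  0xDA15 + 0xCC6E = 0x1A683 → wrap carry → 0xA684
One's-complement sum = 0xA684.
Checksum = ~0xA684 & 0xFFFF = 0x597B.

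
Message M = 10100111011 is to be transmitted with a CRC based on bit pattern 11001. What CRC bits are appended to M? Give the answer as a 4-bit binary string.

0001

Append 4 zeros: 101001110110000. Divide by 11001 (XOR where the leading bit is 1):
  pos 0: 10100 XOR 11001 = 01101
  pos 1: 11011 XOR 11001 = 00010
  pos 4: 10110 XOR 11001 = 01111
  pos 5: 11111 XOR 11001 = 00110
  pos 7: 11010 XOR 11001 = 00011
  pos 10: 11000 XOR 11001 = 00001
Remainder (last 4 bits) = 0001. This is the CRC / FCS.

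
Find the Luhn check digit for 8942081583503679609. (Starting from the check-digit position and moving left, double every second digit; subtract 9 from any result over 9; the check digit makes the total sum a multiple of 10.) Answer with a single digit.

0

Partial digits right→left: 9 0 6 9 7 6 3 0 5 3 8 5 1 8 0 2 4 9 8
Double every second digit counting from the check-digit position (so the 1st, 3rd, 5th, ... of the partial from the right).
  doubled (with −9 where >9): 9 3 5 6 1 7 2 0 8 7 → sum 48
  kept as-is: 0 9 6 0 3 5 8 2 9 → sum 42
Total = 48 + 42 = 90.
Check digit = (10 − (90 mod 10)) mod 10 = 0.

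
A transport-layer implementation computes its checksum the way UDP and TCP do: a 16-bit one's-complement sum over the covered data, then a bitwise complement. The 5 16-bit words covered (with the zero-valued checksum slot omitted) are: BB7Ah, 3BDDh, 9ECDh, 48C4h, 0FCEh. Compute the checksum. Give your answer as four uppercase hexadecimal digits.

One's-complement addition (fold any carry out of bit 15 back into bit 0):
  0xBB7A + 0x3BDD = 0x0F757
  0xF757 + 0x9ECD = 0x19624 → wrap carry → 0x9625
  0x9625 + 0x48C4 = 0x0DEE9
  0xDEE9 + 0x0FCE = 0x0EEB7
One's-complement sum = 0xEEB7.
Checksum = ~0xEEB7 & 0xFFFF = 0x1148.

1148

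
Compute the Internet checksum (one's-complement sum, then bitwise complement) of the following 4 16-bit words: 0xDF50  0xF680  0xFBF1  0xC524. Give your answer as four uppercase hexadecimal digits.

One's-complement addition (fold any carry out of bit 15 back into bit 0):
  0xDF50 + 0xF680 = 0x1D5D0 → wrap carry → 0xD5D1
  0xD5D1 + 0xFBF1 = 0x1D1C2 → wrap carry → 0xD1C3
  0xD1C3 + 0xC524 = 0x196E7 → wrap carry → 0x96E8
One's-complement sum = 0x96E8.
Checksum = ~0x96E8 & 0xFFFF = 0x6917.

6917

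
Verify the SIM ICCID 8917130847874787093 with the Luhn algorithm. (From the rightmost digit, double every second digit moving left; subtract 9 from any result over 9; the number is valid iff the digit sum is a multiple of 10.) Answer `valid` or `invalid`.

From the right, keep odd positions and double even positions (subtract 9 from any doubled value over 9):
  doubled (positions 2,4,...): 9 5 5 5 5 7 6 5 9 → sum 56
  kept (positions 1,3,...): 3 0 8 4 8 4 0 1 1 8 → sum 37
Total = 93.
93 mod 10 = 3, so the number is invalid.

invalid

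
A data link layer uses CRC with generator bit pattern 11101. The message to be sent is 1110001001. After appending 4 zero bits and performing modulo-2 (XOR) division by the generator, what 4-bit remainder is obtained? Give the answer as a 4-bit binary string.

Append 4 zeros: 11100010010000. Divide by 11101 (XOR where the leading bit is 1):
  pos 0: 11100 XOR 11101 = 00001
  pos 4: 10100 XOR 11101 = 01001
  pos 5: 10011 XOR 11101 = 01110
  pos 6: 11100 XOR 11101 = 00001
Remainder (last 4 bits) = 1000. This is the CRC / FCS.

1000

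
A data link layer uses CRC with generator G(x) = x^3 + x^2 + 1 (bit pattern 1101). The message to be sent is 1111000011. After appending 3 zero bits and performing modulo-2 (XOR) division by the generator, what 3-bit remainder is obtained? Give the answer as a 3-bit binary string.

111

Append 3 zeros: 1111000011000. Divide by 1101 (XOR where the leading bit is 1):
  pos 0: 1111 XOR 1101 = 0010
  pos 2: 1000 XOR 1101 = 0101
  pos 3: 1010 XOR 1101 = 0111
  pos 4: 1110 XOR 1101 = 0011
  pos 6: 1111 XOR 1101 = 0010
  pos 8: 1000 XOR 1101 = 0101
  pos 9: 1010 XOR 1101 = 0111
Remainder (last 3 bits) = 111. This is the CRC / FCS.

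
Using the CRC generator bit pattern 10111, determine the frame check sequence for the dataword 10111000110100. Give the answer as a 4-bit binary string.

1101

Append 4 zeros: 101110001101000000. Divide by 10111 (XOR where the leading bit is 1):
  pos 0: 10111 XOR 10111 = 00000
  pos 8: 11010 XOR 10111 = 01101
  pos 9: 11010 XOR 10111 = 01101
  pos 10: 11010 XOR 10111 = 01101
  pos 11: 11010 XOR 10111 = 01101
  pos 12: 11010 XOR 10111 = 01101
  pos 13: 11010 XOR 10111 = 01101
Remainder (last 4 bits) = 1101. This is the CRC / FCS.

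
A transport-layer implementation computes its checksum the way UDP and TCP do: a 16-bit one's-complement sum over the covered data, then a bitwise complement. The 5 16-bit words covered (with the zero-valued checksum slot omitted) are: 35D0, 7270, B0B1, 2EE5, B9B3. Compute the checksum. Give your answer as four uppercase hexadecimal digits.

BE74

One's-complement addition (fold any carry out of bit 15 back into bit 0):
  0x35D0 + 0x7270 = 0x0A840
  0xA840 + 0xB0B1 = 0x158F1 → wrap carry → 0x58F2
  0x58F2 + 0x2EE5 = 0x087D7
  0x87D7 + 0xB9B3 = 0x1418A → wrap carry → 0x418B
One's-complement sum = 0x418B.
Checksum = ~0x418B & 0xFFFF = 0xBE74.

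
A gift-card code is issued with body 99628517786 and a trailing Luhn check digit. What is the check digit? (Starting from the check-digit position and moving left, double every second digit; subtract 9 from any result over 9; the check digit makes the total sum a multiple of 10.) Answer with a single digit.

Partial digits right→left: 6 8 7 7 1 5 8 2 6 9 9
Double every second digit counting from the check-digit position (so the 1st, 3rd, 5th, ... of the partial from the right).
  doubled (with −9 where >9): 3 5 2 7 3 9 → sum 29
  kept as-is: 8 7 5 2 9 → sum 31
Total = 29 + 31 = 60.
Check digit = (10 − (60 mod 10)) mod 10 = 0.

0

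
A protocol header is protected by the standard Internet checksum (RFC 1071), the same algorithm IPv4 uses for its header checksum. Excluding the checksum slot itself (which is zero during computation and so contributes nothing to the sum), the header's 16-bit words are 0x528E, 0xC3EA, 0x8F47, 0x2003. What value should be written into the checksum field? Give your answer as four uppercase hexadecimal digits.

3A3C

One's-complement addition (fold any carry out of bit 15 back into bit 0):
  0x528E + 0xC3EA = 0x11678 → wrap carry → 0x1679
  0x1679 + 0x8F47 = 0x0A5C0
  0xA5C0 + 0x2003 = 0x0C5C3
One's-complement sum = 0xC5C3.
Checksum = ~0xC5C3 & 0xFFFF = 0x3A3C.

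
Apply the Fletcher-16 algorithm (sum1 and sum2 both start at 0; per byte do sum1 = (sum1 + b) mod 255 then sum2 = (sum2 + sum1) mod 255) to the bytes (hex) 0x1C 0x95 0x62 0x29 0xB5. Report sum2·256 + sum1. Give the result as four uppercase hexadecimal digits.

Running sums (mod 255):
  after byte 0 (0x1C): sum1=28, sum2=28
  after byte 1 (0x95): sum1=177, sum2=205
  after byte 2 (0x62): sum1=20, sum2=225
  after byte 3 (0x29): sum1=61, sum2=31
  after byte 4 (0xB5): sum1=242, sum2=18
Checksum = sum2·256 + sum1 = 18·256 + 242 = 4850 = 0x12F2.

12F2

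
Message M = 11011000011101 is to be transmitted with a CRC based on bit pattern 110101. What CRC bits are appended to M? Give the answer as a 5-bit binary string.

00110

Append 5 zeros: 1101100001110100000. Divide by 110101 (XOR where the leading bit is 1):
  pos 0: 110110 XOR 110101 = 000011
  pos 4: 110001 XOR 110101 = 000100
  pos 7: 100110 XOR 110101 = 010011
  pos 8: 100111 XOR 110101 = 010010
  pos 9: 100100 XOR 110101 = 010001
  pos 10: 100010 XOR 110101 = 010111
  pos 11: 101110 XOR 110101 = 011011
  pos 12: 110110 XOR 110101 = 000011
Remainder (last 5 bits) = 00110. This is the CRC / FCS.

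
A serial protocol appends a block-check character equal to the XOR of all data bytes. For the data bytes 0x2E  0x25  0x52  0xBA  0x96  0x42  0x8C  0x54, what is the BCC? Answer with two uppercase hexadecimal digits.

XOR the bytes together:
  start with 0x2E
  0x2E ⊕ 0x25 = 0x0B
  0x0B ⊕ 0x52 = 0x59
  0x59 ⊕ 0xBA = 0xE3
  0xE3 ⊕ 0x96 = 0x75
  0x75 ⊕ 0x42 = 0x37
  0x37 ⊕ 0x8C = 0xBB
  0xBB ⊕ 0x54 = 0xEF

EF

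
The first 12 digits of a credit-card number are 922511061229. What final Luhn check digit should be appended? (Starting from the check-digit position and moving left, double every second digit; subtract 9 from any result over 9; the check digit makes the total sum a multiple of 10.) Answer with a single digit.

2

Partial digits right→left: 9 2 2 1 6 0 1 1 5 2 2 9
Double every second digit counting from the check-digit position (so the 1st, 3rd, 5th, ... of the partial from the right).
  doubled (with −9 where >9): 9 4 3 2 1 4 → sum 23
  kept as-is: 2 1 0 1 2 9 → sum 15
Total = 23 + 15 = 38.
Check digit = (10 − (38 mod 10)) mod 10 = 2.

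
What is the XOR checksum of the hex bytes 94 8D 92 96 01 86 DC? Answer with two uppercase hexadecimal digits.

46

XOR the bytes together:
  start with 0x94
  0x94 ⊕ 0x8D = 0x19
  0x19 ⊕ 0x92 = 0x8B
  0x8B ⊕ 0x96 = 0x1D
  0x1D ⊕ 0x01 = 0x1C
  0x1C ⊕ 0x86 = 0x9A
  0x9A ⊕ 0xDC = 0x46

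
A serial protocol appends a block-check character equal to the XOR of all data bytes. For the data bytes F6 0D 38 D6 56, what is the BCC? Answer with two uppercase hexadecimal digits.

43

XOR the bytes together:
  start with 0xF6
  0xF6 ⊕ 0x0D = 0xFB
  0xFB ⊕ 0x38 = 0xC3
  0xC3 ⊕ 0xD6 = 0x15
  0x15 ⊕ 0x56 = 0x43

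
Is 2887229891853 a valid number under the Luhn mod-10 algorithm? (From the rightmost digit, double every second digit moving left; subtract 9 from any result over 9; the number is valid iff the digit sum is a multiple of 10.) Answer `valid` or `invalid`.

invalid

From the right, keep odd positions and double even positions (subtract 9 from any doubled value over 9):
  doubled (positions 2,4,...): 1 2 7 4 5 7 → sum 26
  kept (positions 1,3,...): 3 8 9 9 2 8 2 → sum 41
Total = 67.
67 mod 10 = 7, so the number is invalid.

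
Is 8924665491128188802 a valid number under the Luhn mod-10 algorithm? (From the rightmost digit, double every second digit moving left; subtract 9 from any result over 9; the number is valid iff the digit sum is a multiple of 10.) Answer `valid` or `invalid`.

From the right, keep odd positions and double even positions (subtract 9 from any doubled value over 9):
  doubled (positions 2,4,...): 0 7 2 4 2 8 3 8 9 → sum 43
  kept (positions 1,3,...): 2 8 8 8 1 9 5 6 2 8 → sum 57
Total = 100.
100 mod 10 = 0, so the number is valid.

valid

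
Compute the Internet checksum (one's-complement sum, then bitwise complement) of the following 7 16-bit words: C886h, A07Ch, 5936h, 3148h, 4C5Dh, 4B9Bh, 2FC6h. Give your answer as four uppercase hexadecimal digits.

44BF

One's-complement addition (fold any carry out of bit 15 back into bit 0):
  0xC886 + 0xA07C = 0x16902 → wrap carry → 0x6903
  0x6903 + 0x5936 = 0x0C239
  0xC239 + 0x3148 = 0x0F381
  0xF381 + 0x4C5D = 0x13FDE → wrap carry → 0x3FDF
  0x3FDF + 0x4B9B = 0x08B7A
  0x8B7A + 0x2FC6 = 0x0BB40
One's-complement sum = 0xBB40.
Checksum = ~0xBB40 & 0xFFFF = 0x44BF.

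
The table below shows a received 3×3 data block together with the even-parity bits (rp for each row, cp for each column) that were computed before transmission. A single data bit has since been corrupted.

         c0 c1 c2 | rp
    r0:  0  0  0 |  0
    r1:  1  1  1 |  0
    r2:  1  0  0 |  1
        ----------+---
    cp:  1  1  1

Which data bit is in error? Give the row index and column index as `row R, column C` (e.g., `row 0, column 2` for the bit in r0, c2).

row 1, column 0

Recompute each row's even parity and compare to rp:
  r0: data parity 0, sent rp 0 → ok
  r1: data parity 1, sent rp 0 → mismatch
  r2: data parity 1, sent rp 1 → ok
Recompute each column's even parity and compare to cp:
  c0: data parity 0, sent cp 1 → mismatch
  c1: data parity 1, sent cp 1 → ok
  c2: data parity 1, sent cp 1 → ok
Exactly one row (r1) and one column (c0) fail → the flipped bit is at their intersection.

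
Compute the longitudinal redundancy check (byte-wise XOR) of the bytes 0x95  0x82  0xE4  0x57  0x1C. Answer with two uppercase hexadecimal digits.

XOR the bytes together:
  start with 0x95
  0x95 ⊕ 0x82 = 0x17
  0x17 ⊕ 0xE4 = 0xF3
  0xF3 ⊕ 0x57 = 0xA4
  0xA4 ⊕ 0x1C = 0xB8

B8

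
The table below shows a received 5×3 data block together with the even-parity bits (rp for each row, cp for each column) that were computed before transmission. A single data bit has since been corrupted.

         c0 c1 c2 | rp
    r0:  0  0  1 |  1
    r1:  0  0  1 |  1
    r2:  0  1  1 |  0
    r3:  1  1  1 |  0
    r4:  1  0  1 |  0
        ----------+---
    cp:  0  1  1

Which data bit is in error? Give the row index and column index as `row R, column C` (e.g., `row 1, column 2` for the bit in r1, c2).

Recompute each row's even parity and compare to rp:
  r0: data parity 1, sent rp 1 → ok
  r1: data parity 1, sent rp 1 → ok
  r2: data parity 0, sent rp 0 → ok
  r3: data parity 1, sent rp 0 → mismatch
  r4: data parity 0, sent rp 0 → ok
Recompute each column's even parity and compare to cp:
  c0: data parity 0, sent cp 0 → ok
  c1: data parity 0, sent cp 1 → mismatch
  c2: data parity 1, sent cp 1 → ok
Exactly one row (r3) and one column (c1) fail → the flipped bit is at their intersection.

row 3, column 1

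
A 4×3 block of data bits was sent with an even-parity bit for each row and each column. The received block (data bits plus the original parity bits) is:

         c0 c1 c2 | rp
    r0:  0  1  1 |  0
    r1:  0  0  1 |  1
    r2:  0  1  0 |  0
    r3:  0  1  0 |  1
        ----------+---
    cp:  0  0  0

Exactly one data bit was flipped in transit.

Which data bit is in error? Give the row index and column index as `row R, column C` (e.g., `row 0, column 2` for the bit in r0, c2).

row 2, column 1

Recompute each row's even parity and compare to rp:
  r0: data parity 0, sent rp 0 → ok
  r1: data parity 1, sent rp 1 → ok
  r2: data parity 1, sent rp 0 → mismatch
  r3: data parity 1, sent rp 1 → ok
Recompute each column's even parity and compare to cp:
  c0: data parity 0, sent cp 0 → ok
  c1: data parity 1, sent cp 0 → mismatch
  c2: data parity 0, sent cp 0 → ok
Exactly one row (r2) and one column (c1) fail → the flipped bit is at their intersection.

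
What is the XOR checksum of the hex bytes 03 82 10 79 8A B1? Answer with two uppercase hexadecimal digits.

XOR the bytes together:
  start with 0x03
  0x03 ⊕ 0x82 = 0x81
  0x81 ⊕ 0x10 = 0x91
  0x91 ⊕ 0x79 = 0xE8
  0xE8 ⊕ 0x8A = 0x62
  0x62 ⊕ 0xB1 = 0xD3

D3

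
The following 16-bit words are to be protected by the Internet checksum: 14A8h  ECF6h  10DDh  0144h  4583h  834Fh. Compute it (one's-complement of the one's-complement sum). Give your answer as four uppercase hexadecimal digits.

One's-complement addition (fold any carry out of bit 15 back into bit 0):
  0x14A8 + 0xECF6 = 0x1019E → wrap carry → 0x019F
  0x019F + 0x10DD = 0x0127C
  0x127C + 0x0144 = 0x013C0
  0x13C0 + 0x4583 = 0x05943
  0x5943 + 0x834F = 0x0DC92
One's-complement sum = 0xDC92.
Checksum = ~0xDC92 & 0xFFFF = 0x236D.

236D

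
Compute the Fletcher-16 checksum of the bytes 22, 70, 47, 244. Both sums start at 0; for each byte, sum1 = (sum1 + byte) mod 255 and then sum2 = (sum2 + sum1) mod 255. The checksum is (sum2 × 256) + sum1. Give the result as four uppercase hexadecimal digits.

7E80

Running sums (mod 255):
  after byte 0 (22): sum1=22, sum2=22
  after byte 1 (70): sum1=92, sum2=114
  after byte 2 (47): sum1=139, sum2=253
  after byte 3 (244): sum1=128, sum2=126
Checksum = sum2·256 + sum1 = 126·256 + 128 = 32384 = 0x7E80.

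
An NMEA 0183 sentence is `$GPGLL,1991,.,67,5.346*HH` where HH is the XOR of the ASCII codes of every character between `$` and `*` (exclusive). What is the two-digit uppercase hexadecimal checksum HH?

XOR the ASCII codes of the payload characters:
  'G' = 0x47 → acc = 0x47
  'P' = 0x50 → acc = 0x17
  'G' = 0x47 → acc = 0x50
  'L' = 0x4C → acc = 0x1C
  'L' = 0x4C → acc = 0x50
  ',' = 0x2C → acc = 0x7C
  '1' = 0x31 → acc = 0x4D
  '9' = 0x39 → acc = 0x74
  '9' = 0x39 → acc = 0x4D
  '1' = 0x31 → acc = 0x7C
  ',' = 0x2C → acc = 0x50
  '.' = 0x2E → acc = 0x7E
  ',' = 0x2C → acc = 0x52
  '6' = 0x36 → acc = 0x64
  '7' = 0x37 → acc = 0x53
  ',' = 0x2C → acc = 0x7F
  '5' = 0x35 → acc = 0x4A
  '.' = 0x2E → acc = 0x64
  '3' = 0x33 → acc = 0x57
  '4' = 0x34 → acc = 0x63
  '6' = 0x36 → acc = 0x55
Checksum = 0x55.

55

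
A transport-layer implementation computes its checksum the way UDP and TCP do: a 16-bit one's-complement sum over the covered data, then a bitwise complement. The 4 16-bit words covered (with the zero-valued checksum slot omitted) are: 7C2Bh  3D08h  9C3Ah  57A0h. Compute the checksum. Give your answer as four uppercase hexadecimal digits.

One's-complement addition (fold any carry out of bit 15 back into bit 0):
  0x7C2B + 0x3D08 = 0x0B933
  0xB933 + 0x9C3A = 0x1556D → wrap carry → 0x556E
  0x556E + 0x57A0 = 0x0AD0E
One's-complement sum = 0xAD0E.
Checksum = ~0xAD0E & 0xFFFF = 0x52F1.

52F1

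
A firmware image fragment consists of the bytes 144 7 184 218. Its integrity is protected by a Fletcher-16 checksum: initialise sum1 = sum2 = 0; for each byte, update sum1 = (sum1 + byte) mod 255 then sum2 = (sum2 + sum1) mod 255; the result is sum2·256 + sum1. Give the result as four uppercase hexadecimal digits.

Running sums (mod 255):
  after byte 0 (144): sum1=144, sum2=144
  after byte 1 (7): sum1=151, sum2=40
  after byte 2 (184): sum1=80, sum2=120
  after byte 3 (218): sum1=43, sum2=163
Checksum = sum2·256 + sum1 = 163·256 + 43 = 41771 = 0xA32B.

A32B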